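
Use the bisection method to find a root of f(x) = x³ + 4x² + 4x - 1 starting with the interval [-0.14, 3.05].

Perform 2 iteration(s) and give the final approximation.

f(x) = x³ + 4x² + 4x - 1
Initial interval: [-0.14, 3.05]

Iteration 1:
  c_1 = (-0.140000 + 3.050000)/2 = 1.455000
  f(c_1) = f(1.455000) = 16.368371
  f(a) × f(c) < 0, new interval: [-0.140000, 1.455000]
Iteration 2:
  c_2 = (-0.140000 + 1.455000)/2 = 0.657500
  f(c_2) = f(0.657500) = 3.643466
  f(a) × f(c) < 0, new interval: [-0.140000, 0.657500]

After 2 iteration(s), the approximation is c_2 = 0.657500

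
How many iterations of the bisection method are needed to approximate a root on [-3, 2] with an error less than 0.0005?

We need (b-a)/2^n ≤ 0.0005
(2 - (-3))/2^n ≤ 0.0005
5/2^n ≤ 0.0005
2^n ≥ 10000
n ≥ log₂(10000) = 13.29
n ≥ 14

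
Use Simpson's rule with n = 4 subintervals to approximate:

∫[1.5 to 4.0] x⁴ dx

f(x) = x⁴
a = 1.5, b = 4.0, n = 4
h = (b - a)/n = 0.625000

Simpson's rule: (h/3)[f(x₀) + 4f(x₁) + 2f(x₂) + ... + f(xₙ)]

x_0 = 1.5000, f(x_0) = 5.062500, coefficient = 1
x_1 = 2.1250, f(x_1) = 20.390869, coefficient = 4
x_2 = 2.7500, f(x_2) = 57.191406, coefficient = 2
x_3 = 3.3750, f(x_3) = 129.746338, coefficient = 4
x_4 = 4.0000, f(x_4) = 256.000000, coefficient = 1

I ≈ (0.625000/3) × 975.994141 = 203.332113
Exact value: 203.281250
Error: 0.050863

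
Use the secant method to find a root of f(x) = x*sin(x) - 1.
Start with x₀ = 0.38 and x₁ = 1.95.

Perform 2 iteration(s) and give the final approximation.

f(x) = x*sin(x) - 1
x₀ = 0.38, x₁ = 1.95

Secant formula: x_{n+1} = x_n - f(x_n)(x_n - x_{n-1})/(f(x_n) - f(x_{n-1}))

Iteration 1:
  f(0.380000) = -0.859050
  f(1.950000) = 0.811471
  x_2 = 1.950000 - 0.811471×(1.950000 - 0.380000)/(0.811471 - (-0.859050))
       = 1.187358
Iteration 2:
  f(1.950000) = 0.811471
  f(1.187358) = 0.101136
  x_3 = 1.187358 - 0.101136×(1.187358 - 1.950000)/(0.101136 - 0.811471)
       = 1.078774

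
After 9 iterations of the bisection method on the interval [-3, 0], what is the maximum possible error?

Bisection error bound: |error| ≤ (b-a)/2^n
|error| ≤ (0 - (-3))/2^9 = 3/2^9
|error| ≤ 0.0058593750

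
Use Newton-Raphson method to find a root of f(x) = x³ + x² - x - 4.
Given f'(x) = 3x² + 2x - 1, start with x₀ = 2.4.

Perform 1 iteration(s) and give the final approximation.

f(x) = x³ + x² - x - 4
f'(x) = 3x² + 2x - 1
x₀ = 2.4

Newton-Raphson formula: x_{n+1} = x_n - f(x_n)/f'(x_n)

Iteration 1:
  f(2.400000) = 13.184000
  f'(2.400000) = 21.080000
  x_1 = 2.400000 - 13.184000/21.080000 = 1.774573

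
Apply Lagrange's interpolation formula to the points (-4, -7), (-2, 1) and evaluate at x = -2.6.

Lagrange interpolation formula:
P(x) = Σ yᵢ × Lᵢ(x)
where Lᵢ(x) = Π_{j≠i} (x - xⱼ)/(xᵢ - xⱼ)

L_0(-2.6) = (-2.6 - (-2))/(-4 - (-2)) = 0.300000
L_1(-2.6) = (-2.6 - (-4))/(-2 - (-4)) = 0.700000

P(-2.6) = (-7)×L_0(-2.6) + 1×L_1(-2.6)
P(-2.6) = -1.400000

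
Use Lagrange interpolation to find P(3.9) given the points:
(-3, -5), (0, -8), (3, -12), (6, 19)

Lagrange interpolation formula:
P(x) = Σ yᵢ × Lᵢ(x)
where Lᵢ(x) = Π_{j≠i} (x - xⱼ)/(xᵢ - xⱼ)

L_0(3.9) = (3.9 - 0)/(-3 - 0) × (3.9 - 3)/(-3 - 3) × (3.9 - 6)/(-3 - 6) = 0.045500
L_1(3.9) = (3.9 - (-3))/(0 - (-3)) × (3.9 - 3)/(0 - 3) × (3.9 - 6)/(0 - 6) = -0.241500
L_2(3.9) = (3.9 - (-3))/(3 - (-3)) × (3.9 - 0)/(3 - 0) × (3.9 - 6)/(3 - 6) = 1.046500
L_3(3.9) = (3.9 - (-3))/(6 - (-3)) × (3.9 - 0)/(6 - 0) × (3.9 - 3)/(6 - 3) = 0.149500

P(3.9) = (-5)×L_0(3.9) + (-8)×L_1(3.9) + (-12)×L_2(3.9) + 19×L_3(3.9)
P(3.9) = -8.013000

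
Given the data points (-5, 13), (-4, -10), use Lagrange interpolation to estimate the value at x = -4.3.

Lagrange interpolation formula:
P(x) = Σ yᵢ × Lᵢ(x)
where Lᵢ(x) = Π_{j≠i} (x - xⱼ)/(xᵢ - xⱼ)

L_0(-4.3) = (-4.3 - (-4))/(-5 - (-4)) = 0.300000
L_1(-4.3) = (-4.3 - (-5))/(-4 - (-5)) = 0.700000

P(-4.3) = 13×L_0(-4.3) + (-10)×L_1(-4.3)
P(-4.3) = -3.100000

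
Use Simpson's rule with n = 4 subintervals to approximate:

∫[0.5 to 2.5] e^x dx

f(x) = e^x
a = 0.5, b = 2.5, n = 4
h = (b - a)/n = 0.500000

Simpson's rule: (h/3)[f(x₀) + 4f(x₁) + 2f(x₂) + ... + f(xₙ)]

x_0 = 0.5000, f(x_0) = 1.648721, coefficient = 1
x_1 = 1.0000, f(x_1) = 2.718282, coefficient = 4
x_2 = 1.5000, f(x_2) = 4.481689, coefficient = 2
x_3 = 2.0000, f(x_3) = 7.389056, coefficient = 4
x_4 = 2.5000, f(x_4) = 12.182494, coefficient = 1

I ≈ (0.500000/3) × 63.223945 = 10.537324
Exact value: 10.533773
Error: 0.003551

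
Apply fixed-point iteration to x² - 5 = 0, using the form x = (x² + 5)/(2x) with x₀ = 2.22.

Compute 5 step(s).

Equation: x² - 5 = 0
Fixed-point form: x = (x² + 5)/(2x)
x₀ = 2.22

x_1 = g(2.220000) = 2.236126
x_2 = g(2.236126) = 2.236068
x_3 = g(2.236068) = 2.236068
x_4 = g(2.236068) = 2.236068
x_5 = g(2.236068) = 2.236068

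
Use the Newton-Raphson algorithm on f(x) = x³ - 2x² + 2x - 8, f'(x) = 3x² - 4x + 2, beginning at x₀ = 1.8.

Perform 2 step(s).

f(x) = x³ - 2x² + 2x - 8
f'(x) = 3x² - 4x + 2
x₀ = 1.8

Newton-Raphson formula: x_{n+1} = x_n - f(x_n)/f'(x_n)

Iteration 1:
  f(1.800000) = -5.048000
  f'(1.800000) = 4.520000
  x_1 = 1.800000 - (-5.048000)/4.520000 = 2.916814
Iteration 2:
  f(2.916814) = 5.633704
  f'(2.916814) = 15.856158
  x_2 = 2.916814 - 5.633704/15.856158 = 2.561513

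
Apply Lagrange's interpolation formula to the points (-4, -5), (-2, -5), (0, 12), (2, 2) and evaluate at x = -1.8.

Lagrange interpolation formula:
P(x) = Σ yᵢ × Lᵢ(x)
where Lᵢ(x) = Π_{j≠i} (x - xⱼ)/(xᵢ - xⱼ)

L_0(-1.8) = (-1.8 - (-2))/(-4 - (-2)) × (-1.8 - 0)/(-4 - 0) × (-1.8 - 2)/(-4 - 2) = -0.028500
L_1(-1.8) = (-1.8 - (-4))/(-2 - (-4)) × (-1.8 - 0)/(-2 - 0) × (-1.8 - 2)/(-2 - 2) = 0.940500
L_2(-1.8) = (-1.8 - (-4))/(0 - (-4)) × (-1.8 - (-2))/(0 - (-2)) × (-1.8 - 2)/(0 - 2) = 0.104500
L_3(-1.8) = (-1.8 - (-4))/(2 - (-4)) × (-1.8 - (-2))/(2 - (-2)) × (-1.8 - 0)/(2 - 0) = -0.016500

P(-1.8) = (-5)×L_0(-1.8) + (-5)×L_1(-1.8) + 12×L_2(-1.8) + 2×L_3(-1.8)
P(-1.8) = -3.339000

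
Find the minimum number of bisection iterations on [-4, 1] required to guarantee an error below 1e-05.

We need (b-a)/2^n ≤ 1e-05
(1 - (-4))/2^n ≤ 1e-05
5/2^n ≤ 1e-05
2^n ≥ 500000
n ≥ log₂(500000) = 18.93
n ≥ 19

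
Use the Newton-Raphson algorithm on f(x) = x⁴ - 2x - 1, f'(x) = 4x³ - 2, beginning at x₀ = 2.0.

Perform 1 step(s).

f(x) = x⁴ - 2x - 1
f'(x) = 4x³ - 2
x₀ = 2.0

Newton-Raphson formula: x_{n+1} = x_n - f(x_n)/f'(x_n)

Iteration 1:
  f(2.000000) = 11.000000
  f'(2.000000) = 30.000000
  x_1 = 2.000000 - 11.000000/30.000000 = 1.633333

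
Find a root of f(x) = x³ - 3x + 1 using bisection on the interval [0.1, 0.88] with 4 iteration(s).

f(x) = x³ - 3x + 1
Initial interval: [0.1, 0.88]

Iteration 1:
  c_1 = (0.100000 + 0.880000)/2 = 0.490000
  f(c_1) = f(0.490000) = -0.352351
  f(a) × f(c) < 0, new interval: [0.100000, 0.490000]
Iteration 2:
  c_2 = (0.100000 + 0.490000)/2 = 0.295000
  f(c_2) = f(0.295000) = 0.140672
  f(a) × f(c) ≥ 0, new interval: [0.295000, 0.490000]
Iteration 3:
  c_3 = (0.295000 + 0.490000)/2 = 0.392500
  f(c_3) = f(0.392500) = -0.117033
  f(a) × f(c) < 0, new interval: [0.295000, 0.392500]
Iteration 4:
  c_4 = (0.295000 + 0.392500)/2 = 0.343750
  f(c_4) = f(0.343750) = 0.009369
  f(a) × f(c) ≥ 0, new interval: [0.343750, 0.392500]

After 4 iteration(s), the approximation is c_4 = 0.343750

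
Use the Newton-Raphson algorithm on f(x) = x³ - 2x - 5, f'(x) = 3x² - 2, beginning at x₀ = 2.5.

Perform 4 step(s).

f(x) = x³ - 2x - 5
f'(x) = 3x² - 2
x₀ = 2.5

Newton-Raphson formula: x_{n+1} = x_n - f(x_n)/f'(x_n)

Iteration 1:
  f(2.500000) = 5.625000
  f'(2.500000) = 16.750000
  x_1 = 2.500000 - 5.625000/16.750000 = 2.164179
Iteration 2:
  f(2.164179) = 0.807945
  f'(2.164179) = 12.051014
  x_2 = 2.164179 - 0.807945/12.051014 = 2.097135
Iteration 3:
  f(2.097135) = 0.028882
  f'(2.097135) = 11.193930
  x_3 = 2.097135 - 0.028882/11.193930 = 2.094555
Iteration 4:
  f(2.094555) = 0.000042
  f'(2.094555) = 11.161485
  x_4 = 2.094555 - 0.000042/11.161485 = 2.094551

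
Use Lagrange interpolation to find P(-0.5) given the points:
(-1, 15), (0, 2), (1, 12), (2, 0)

Lagrange interpolation formula:
P(x) = Σ yᵢ × Lᵢ(x)
where Lᵢ(x) = Π_{j≠i} (x - xⱼ)/(xᵢ - xⱼ)

L_0(-0.5) = (-0.5 - 0)/(-1 - 0) × (-0.5 - 1)/(-1 - 1) × (-0.5 - 2)/(-1 - 2) = 0.312500
L_1(-0.5) = (-0.5 - (-1))/(0 - (-1)) × (-0.5 - 1)/(0 - 1) × (-0.5 - 2)/(0 - 2) = 0.937500
L_2(-0.5) = (-0.5 - (-1))/(1 - (-1)) × (-0.5 - 0)/(1 - 0) × (-0.5 - 2)/(1 - 2) = -0.312500
L_3(-0.5) = (-0.5 - (-1))/(2 - (-1)) × (-0.5 - 0)/(2 - 0) × (-0.5 - 1)/(2 - 1) = 0.062500

P(-0.5) = 15×L_0(-0.5) + 2×L_1(-0.5) + 12×L_2(-0.5) + 0×L_3(-0.5)
P(-0.5) = 2.812500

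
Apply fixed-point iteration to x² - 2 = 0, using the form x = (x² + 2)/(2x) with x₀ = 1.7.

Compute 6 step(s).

Equation: x² - 2 = 0
Fixed-point form: x = (x² + 2)/(2x)
x₀ = 1.7

x_1 = g(1.700000) = 1.438235
x_2 = g(1.438235) = 1.414414
x_3 = g(1.414414) = 1.414214
x_4 = g(1.414214) = 1.414214
x_5 = g(1.414214) = 1.414214
x_6 = g(1.414214) = 1.414214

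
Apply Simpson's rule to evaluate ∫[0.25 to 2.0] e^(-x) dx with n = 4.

f(x) = e^(-x)
a = 0.25, b = 2.0, n = 4
h = (b - a)/n = 0.437500

Simpson's rule: (h/3)[f(x₀) + 4f(x₁) + 2f(x₂) + ... + f(xₙ)]

x_0 = 0.2500, f(x_0) = 0.778801, coefficient = 1
x_1 = 0.6875, f(x_1) = 0.502832, coefficient = 4
x_2 = 1.1250, f(x_2) = 0.324652, coefficient = 2
x_3 = 1.5625, f(x_3) = 0.209611, coefficient = 4
x_4 = 2.0000, f(x_4) = 0.135335, coefficient = 1

I ≈ (0.437500/3) × 4.413213 = 0.643594
Exact value: 0.643465
Error: 0.000128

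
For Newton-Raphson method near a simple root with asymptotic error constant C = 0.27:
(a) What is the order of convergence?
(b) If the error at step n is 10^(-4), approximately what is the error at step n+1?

(a) Newton-Raphson has quadratic (order 2) convergence near simple roots.
    This means |e_{n+1}| ≈ C|e_n|².

(b) With |e_n| = 10^(-4) and C = 0.27:
    |e_{n+1}| ≈ 0.27 × (10^(-4))² = 0.27 × 10^(-8)

(a) 2 (quadratic); (b) |e_{n+1}| ≈ 2.700e-09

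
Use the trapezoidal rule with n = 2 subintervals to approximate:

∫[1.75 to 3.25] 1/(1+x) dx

f(x) = 1/(1+x)
a = 1.75, b = 3.25, n = 2
h = (b - a)/n = 0.750000

Trapezoidal rule: (h/2)[f(x₀) + 2f(x₁) + 2f(x₂) + ... + f(xₙ)]

x_0 = 1.7500, f(x_0) = 0.363636, coefficient = 1
x_1 = 2.5000, f(x_1) = 0.285714, coefficient = 2
x_2 = 3.2500, f(x_2) = 0.235294, coefficient = 1

I ≈ (0.750000/2) × 1.170359 = 0.438885
Exact value: 0.435318
Error: 0.003567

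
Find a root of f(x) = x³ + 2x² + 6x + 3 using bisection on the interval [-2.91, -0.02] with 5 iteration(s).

f(x) = x³ + 2x² + 6x + 3
Initial interval: [-2.91, -0.02]

Iteration 1:
  c_1 = (-2.910000 + (-0.020000))/2 = -1.465000
  f(c_1) = f(-1.465000) = -4.641770
  f(a) × f(c) ≥ 0, new interval: [-1.465000, -0.020000]
Iteration 2:
  c_2 = (-1.465000 + (-0.020000))/2 = -0.742500
  f(c_2) = f(-0.742500) = -0.761732
  f(a) × f(c) ≥ 0, new interval: [-0.742500, -0.020000]
Iteration 3:
  c_3 = (-0.742500 + (-0.020000))/2 = -0.381250
  f(c_3) = f(-0.381250) = 0.947788
  f(a) × f(c) < 0, new interval: [-0.742500, -0.381250]
Iteration 4:
  c_4 = (-0.742500 + (-0.381250))/2 = -0.561875
  f(c_4) = f(-0.561875) = 0.082771
  f(a) × f(c) < 0, new interval: [-0.742500, -0.561875]
Iteration 5:
  c_5 = (-0.742500 + (-0.561875))/2 = -0.652188
  f(c_5) = f(-0.652188) = -0.339835
  f(a) × f(c) ≥ 0, new interval: [-0.652188, -0.561875]

After 5 iteration(s), the approximation is c_5 = -0.652188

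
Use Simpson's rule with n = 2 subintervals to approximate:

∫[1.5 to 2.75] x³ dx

f(x) = x³
a = 1.5, b = 2.75, n = 2
h = (b - a)/n = 0.625000

Simpson's rule: (h/3)[f(x₀) + 4f(x₁) + 2f(x₂) + ... + f(xₙ)]

x_0 = 1.5000, f(x_0) = 3.375000, coefficient = 1
x_1 = 2.1250, f(x_1) = 9.595703, coefficient = 4
x_2 = 2.7500, f(x_2) = 20.796875, coefficient = 1

I ≈ (0.625000/3) × 62.554688 = 13.032227
Exact value: 13.032227
Error: 0.000000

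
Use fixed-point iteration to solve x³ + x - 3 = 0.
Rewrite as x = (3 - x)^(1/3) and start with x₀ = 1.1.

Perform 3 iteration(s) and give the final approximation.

Equation: x³ + x - 3 = 0
Fixed-point form: x = (3 - x)^(1/3)
x₀ = 1.1

x_1 = g(1.100000) = 1.238562
x_2 = g(1.238562) = 1.207691
x_3 = g(1.207691) = 1.214705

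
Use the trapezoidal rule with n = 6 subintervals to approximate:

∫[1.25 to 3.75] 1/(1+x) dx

f(x) = 1/(1+x)
a = 1.25, b = 3.75, n = 6
h = (b - a)/n = 0.416667

Trapezoidal rule: (h/2)[f(x₀) + 2f(x₁) + 2f(x₂) + ... + f(xₙ)]

x_0 = 1.2500, f(x_0) = 0.444444, coefficient = 1
x_1 = 1.6667, f(x_1) = 0.375000, coefficient = 2
x_2 = 2.0833, f(x_2) = 0.324324, coefficient = 2
x_3 = 2.5000, f(x_3) = 0.285714, coefficient = 2
x_4 = 2.9167, f(x_4) = 0.255319, coefficient = 2
x_5 = 3.3333, f(x_5) = 0.230769, coefficient = 2
x_6 = 3.7500, f(x_6) = 0.210526, coefficient = 1

I ≈ (0.416667/2) × 3.597225 = 0.749422
Exact value: 0.747214
Error: 0.002207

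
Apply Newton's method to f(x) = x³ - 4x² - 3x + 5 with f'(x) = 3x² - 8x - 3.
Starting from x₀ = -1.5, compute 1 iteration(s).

f(x) = x³ - 4x² - 3x + 5
f'(x) = 3x² - 8x - 3
x₀ = -1.5

Newton-Raphson formula: x_{n+1} = x_n - f(x_n)/f'(x_n)

Iteration 1:
  f(-1.500000) = -2.875000
  f'(-1.500000) = 15.750000
  x_1 = -1.500000 - (-2.875000)/15.750000 = -1.317460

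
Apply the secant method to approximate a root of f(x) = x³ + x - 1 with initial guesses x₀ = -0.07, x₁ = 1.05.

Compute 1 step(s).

f(x) = x³ + x - 1
x₀ = -0.07, x₁ = 1.05

Secant formula: x_{n+1} = x_n - f(x_n)(x_n - x_{n-1})/(f(x_n) - f(x_{n-1}))

Iteration 1:
  f(-0.070000) = -1.070343
  f(1.050000) = 1.207625
  x_2 = 1.050000 - 1.207625×(1.050000 - (-0.070000))/(1.207625 - (-1.070343))
       = 0.456252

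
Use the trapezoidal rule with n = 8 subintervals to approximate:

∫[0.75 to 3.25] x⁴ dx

f(x) = x⁴
a = 0.75, b = 3.25, n = 8
h = (b - a)/n = 0.312500

Trapezoidal rule: (h/2)[f(x₀) + 2f(x₁) + 2f(x₂) + ... + f(xₙ)]

x_0 = 0.7500, f(x_0) = 0.316406, coefficient = 1
x_1 = 1.0625, f(x_1) = 1.274429, coefficient = 2
x_2 = 1.3750, f(x_2) = 3.574463, coefficient = 2
x_3 = 1.6875, f(x_3) = 8.109146, coefficient = 2
x_4 = 2.0000, f(x_4) = 16.000000, coefficient = 2
x_5 = 2.3125, f(x_5) = 28.597427, coefficient = 2
x_6 = 2.6250, f(x_6) = 47.480713, coefficient = 2
x_7 = 2.9375, f(x_7) = 74.458023, coefficient = 2
x_8 = 3.2500, f(x_8) = 111.566406, coefficient = 1

I ≈ (0.312500/2) × 470.871216 = 73.573627
Exact value: 72.470703
Error: 1.102924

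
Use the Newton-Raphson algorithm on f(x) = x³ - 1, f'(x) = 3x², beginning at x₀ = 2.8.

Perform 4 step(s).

f(x) = x³ - 1
f'(x) = 3x²
x₀ = 2.8

Newton-Raphson formula: x_{n+1} = x_n - f(x_n)/f'(x_n)

Iteration 1:
  f(2.800000) = 20.952000
  f'(2.800000) = 23.520000
  x_1 = 2.800000 - 20.952000/23.520000 = 1.909184
Iteration 2:
  f(1.909184) = 5.958941
  f'(1.909184) = 10.934947
  x_2 = 1.909184 - 5.958941/10.934947 = 1.364239
Iteration 3:
  f(1.364239) = 1.539051
  f'(1.364239) = 5.583444
  x_3 = 1.364239 - 1.539051/5.583444 = 1.088594
Iteration 4:
  f(1.088594) = 0.290023
  f'(1.088594) = 3.555108
  x_4 = 1.088594 - 0.290023/3.555108 = 1.007014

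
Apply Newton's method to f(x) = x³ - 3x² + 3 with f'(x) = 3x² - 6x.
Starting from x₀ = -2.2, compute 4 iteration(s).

f(x) = x³ - 3x² + 3
f'(x) = 3x² - 6x
x₀ = -2.2

Newton-Raphson formula: x_{n+1} = x_n - f(x_n)/f'(x_n)

Iteration 1:
  f(-2.200000) = -22.168000
  f'(-2.200000) = 27.720000
  x_1 = -2.200000 - (-22.168000)/27.720000 = -1.400289
Iteration 2:
  f(-1.400289) = -5.628122
  f'(-1.400289) = 14.284156
  x_2 = -1.400289 - (-5.628122)/14.284156 = -1.006277
Iteration 3:
  f(-1.006277) = -1.056731
  f'(-1.006277) = 9.075443
  x_3 = -1.006277 - (-1.056731)/9.075443 = -0.889839
Iteration 4:
  f(-0.889839) = -0.080024
  f'(-0.889839) = 7.714470
  x_4 = -0.889839 - (-0.080024)/7.714470 = -0.879465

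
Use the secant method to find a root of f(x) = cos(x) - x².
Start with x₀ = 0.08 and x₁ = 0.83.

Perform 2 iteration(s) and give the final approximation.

f(x) = cos(x) - x²
x₀ = 0.08, x₁ = 0.83

Secant formula: x_{n+1} = x_n - f(x_n)(x_n - x_{n-1})/(f(x_n) - f(x_{n-1}))

Iteration 1:
  f(0.080000) = 0.990402
  f(0.830000) = -0.014024
  x_2 = 0.830000 - (-0.014024)×(0.830000 - 0.080000)/(-0.014024 - 0.990402)
       = 0.819528
Iteration 2:
  f(0.830000) = -0.014024
  f(0.819528) = 0.010940
  x_3 = 0.819528 - 0.010940×(0.819528 - 0.830000)/(0.010940 - (-0.014024))
       = 0.824117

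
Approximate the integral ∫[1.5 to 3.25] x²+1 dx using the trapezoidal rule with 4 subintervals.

f(x) = x²+1
a = 1.5, b = 3.25, n = 4
h = (b - a)/n = 0.437500

Trapezoidal rule: (h/2)[f(x₀) + 2f(x₁) + 2f(x₂) + ... + f(xₙ)]

x_0 = 1.5000, f(x_0) = 3.250000, coefficient = 1
x_1 = 1.9375, f(x_1) = 4.753906, coefficient = 2
x_2 = 2.3750, f(x_2) = 6.640625, coefficient = 2
x_3 = 2.8125, f(x_3) = 8.910156, coefficient = 2
x_4 = 3.2500, f(x_4) = 11.562500, coefficient = 1

I ≈ (0.437500/2) × 55.421875 = 12.123535
Exact value: 12.067708
Error: 0.055827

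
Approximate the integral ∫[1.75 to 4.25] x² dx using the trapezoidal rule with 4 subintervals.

f(x) = x²
a = 1.75, b = 4.25, n = 4
h = (b - a)/n = 0.625000

Trapezoidal rule: (h/2)[f(x₀) + 2f(x₁) + 2f(x₂) + ... + f(xₙ)]

x_0 = 1.7500, f(x_0) = 3.062500, coefficient = 1
x_1 = 2.3750, f(x_1) = 5.640625, coefficient = 2
x_2 = 3.0000, f(x_2) = 9.000000, coefficient = 2
x_3 = 3.6250, f(x_3) = 13.140625, coefficient = 2
x_4 = 4.2500, f(x_4) = 18.062500, coefficient = 1

I ≈ (0.625000/2) × 76.687500 = 23.964844
Exact value: 23.802083
Error: 0.162760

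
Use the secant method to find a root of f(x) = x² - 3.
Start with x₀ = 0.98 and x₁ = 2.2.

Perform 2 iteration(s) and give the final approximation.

f(x) = x² - 3
x₀ = 0.98, x₁ = 2.2

Secant formula: x_{n+1} = x_n - f(x_n)(x_n - x_{n-1})/(f(x_n) - f(x_{n-1}))

Iteration 1:
  f(0.980000) = -2.039600
  f(2.200000) = 1.840000
  x_2 = 2.200000 - 1.840000×(2.200000 - 0.980000)/(1.840000 - (-2.039600))
       = 1.621384
Iteration 2:
  f(2.200000) = 1.840000
  f(1.621384) = -0.371115
  x_3 = 1.621384 - (-0.371115)×(1.621384 - 2.200000)/(-0.371115 - 1.840000)
       = 1.718499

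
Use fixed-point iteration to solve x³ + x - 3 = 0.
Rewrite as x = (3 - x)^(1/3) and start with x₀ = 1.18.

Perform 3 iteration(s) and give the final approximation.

Equation: x³ + x - 3 = 0
Fixed-point form: x = (3 - x)^(1/3)
x₀ = 1.18

x_1 = g(1.180000) = 1.220929
x_2 = g(1.220929) = 1.211707
x_3 = g(1.211707) = 1.213797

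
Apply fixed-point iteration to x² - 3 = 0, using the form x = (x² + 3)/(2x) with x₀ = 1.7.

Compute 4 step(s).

Equation: x² - 3 = 0
Fixed-point form: x = (x² + 3)/(2x)
x₀ = 1.7

x_1 = g(1.700000) = 1.732353
x_2 = g(1.732353) = 1.732051
x_3 = g(1.732051) = 1.732051
x_4 = g(1.732051) = 1.732051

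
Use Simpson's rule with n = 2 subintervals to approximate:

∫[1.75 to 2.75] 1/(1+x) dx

f(x) = 1/(1+x)
a = 1.75, b = 2.75, n = 2
h = (b - a)/n = 0.500000

Simpson's rule: (h/3)[f(x₀) + 4f(x₁) + 2f(x₂) + ... + f(xₙ)]

x_0 = 1.7500, f(x_0) = 0.363636, coefficient = 1
x_1 = 2.2500, f(x_1) = 0.307692, coefficient = 4
x_2 = 2.7500, f(x_2) = 0.266667, coefficient = 1

I ≈ (0.500000/3) × 1.861072 = 0.310179
Exact value: 0.310155
Error: 0.000024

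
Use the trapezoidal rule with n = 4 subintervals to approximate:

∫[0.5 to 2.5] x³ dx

f(x) = x³
a = 0.5, b = 2.5, n = 4
h = (b - a)/n = 0.500000

Trapezoidal rule: (h/2)[f(x₀) + 2f(x₁) + 2f(x₂) + ... + f(xₙ)]

x_0 = 0.5000, f(x_0) = 0.125000, coefficient = 1
x_1 = 1.0000, f(x_1) = 1.000000, coefficient = 2
x_2 = 1.5000, f(x_2) = 3.375000, coefficient = 2
x_3 = 2.0000, f(x_3) = 8.000000, coefficient = 2
x_4 = 2.5000, f(x_4) = 15.625000, coefficient = 1

I ≈ (0.500000/2) × 40.500000 = 10.125000
Exact value: 9.750000
Error: 0.375000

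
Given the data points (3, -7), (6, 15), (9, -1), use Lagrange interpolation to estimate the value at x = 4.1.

Lagrange interpolation formula:
P(x) = Σ yᵢ × Lᵢ(x)
where Lᵢ(x) = Π_{j≠i} (x - xⱼ)/(xᵢ - xⱼ)

L_0(4.1) = (4.1 - 6)/(3 - 6) × (4.1 - 9)/(3 - 9) = 0.517222
L_1(4.1) = (4.1 - 3)/(6 - 3) × (4.1 - 9)/(6 - 9) = 0.598889
L_2(4.1) = (4.1 - 3)/(9 - 3) × (4.1 - 6)/(9 - 6) = -0.116111

P(4.1) = (-7)×L_0(4.1) + 15×L_1(4.1) + (-1)×L_2(4.1)
P(4.1) = 5.478889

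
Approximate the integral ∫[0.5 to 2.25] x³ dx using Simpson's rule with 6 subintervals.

f(x) = x³
a = 0.5, b = 2.25, n = 6
h = (b - a)/n = 0.291667

Simpson's rule: (h/3)[f(x₀) + 4f(x₁) + 2f(x₂) + ... + f(xₙ)]

x_0 = 0.5000, f(x_0) = 0.125000, coefficient = 1
x_1 = 0.7917, f(x_1) = 0.496166, coefficient = 4
x_2 = 1.0833, f(x_2) = 1.271412, coefficient = 2
x_3 = 1.3750, f(x_3) = 2.599609, coefficient = 4
x_4 = 1.6667, f(x_4) = 4.629630, coefficient = 2
x_5 = 1.9583, f(x_5) = 7.510344, coefficient = 4
x_6 = 2.2500, f(x_6) = 11.390625, coefficient = 1

I ≈ (0.291667/3) × 65.742188 = 6.391602
Exact value: 6.391602
Error: 0.000000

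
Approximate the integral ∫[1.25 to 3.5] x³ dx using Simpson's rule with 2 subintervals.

f(x) = x³
a = 1.25, b = 3.5, n = 2
h = (b - a)/n = 1.125000

Simpson's rule: (h/3)[f(x₀) + 4f(x₁) + 2f(x₂) + ... + f(xₙ)]

x_0 = 1.2500, f(x_0) = 1.953125, coefficient = 1
x_1 = 2.3750, f(x_1) = 13.396484, coefficient = 4
x_2 = 3.5000, f(x_2) = 42.875000, coefficient = 1

I ≈ (1.125000/3) × 98.414062 = 36.905273
Exact value: 36.905273
Error: 0.000000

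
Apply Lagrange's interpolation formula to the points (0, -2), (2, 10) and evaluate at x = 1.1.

Lagrange interpolation formula:
P(x) = Σ yᵢ × Lᵢ(x)
where Lᵢ(x) = Π_{j≠i} (x - xⱼ)/(xᵢ - xⱼ)

L_0(1.1) = (1.1 - 2)/(0 - 2) = 0.450000
L_1(1.1) = (1.1 - 0)/(2 - 0) = 0.550000

P(1.1) = (-2)×L_0(1.1) + 10×L_1(1.1)
P(1.1) = 4.600000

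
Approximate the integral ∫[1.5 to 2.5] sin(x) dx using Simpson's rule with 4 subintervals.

f(x) = sin(x)
a = 1.5, b = 2.5, n = 4
h = (b - a)/n = 0.250000

Simpson's rule: (h/3)[f(x₀) + 4f(x₁) + 2f(x₂) + ... + f(xₙ)]

x_0 = 1.5000, f(x_0) = 0.997495, coefficient = 1
x_1 = 1.7500, f(x_1) = 0.983986, coefficient = 4
x_2 = 2.0000, f(x_2) = 0.909297, coefficient = 2
x_3 = 2.2500, f(x_3) = 0.778073, coefficient = 4
x_4 = 2.5000, f(x_4) = 0.598472, coefficient = 1

I ≈ (0.250000/3) × 10.462799 = 0.871900
Exact value: 0.871881
Error: 0.000019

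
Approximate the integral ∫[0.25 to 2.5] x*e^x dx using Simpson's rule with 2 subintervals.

f(x) = x*e^x
a = 0.25, b = 2.5, n = 2
h = (b - a)/n = 1.125000

Simpson's rule: (h/3)[f(x₀) + 4f(x₁) + 2f(x₂) + ... + f(xₙ)]

x_0 = 0.2500, f(x_0) = 0.321006, coefficient = 1
x_1 = 1.3750, f(x_1) = 5.438230, coefficient = 4
x_2 = 2.5000, f(x_2) = 30.456235, coefficient = 1

I ≈ (1.125000/3) × 52.530163 = 19.698811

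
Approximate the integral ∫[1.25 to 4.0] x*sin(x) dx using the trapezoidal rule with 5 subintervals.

f(x) = x*sin(x)
a = 1.25, b = 4.0, n = 5
h = (b - a)/n = 0.550000

Trapezoidal rule: (h/2)[f(x₀) + 2f(x₁) + 2f(x₂) + ... + f(xₙ)]

x_0 = 1.2500, f(x_0) = 1.186231, coefficient = 1
x_1 = 1.8000, f(x_1) = 1.752926, coefficient = 2
x_2 = 2.3500, f(x_2) = 1.671962, coefficient = 2
x_3 = 2.9000, f(x_3) = 0.693823, coefficient = 2
x_4 = 3.4500, f(x_4) = -1.047218, coefficient = 2
x_5 = 4.0000, f(x_5) = -3.027210, coefficient = 1

I ≈ (0.550000/2) × 4.302007 = 1.183052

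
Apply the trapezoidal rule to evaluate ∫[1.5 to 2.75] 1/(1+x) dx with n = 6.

f(x) = 1/(1+x)
a = 1.5, b = 2.75, n = 6
h = (b - a)/n = 0.208333

Trapezoidal rule: (h/2)[f(x₀) + 2f(x₁) + 2f(x₂) + ... + f(xₙ)]

x_0 = 1.5000, f(x_0) = 0.400000, coefficient = 1
x_1 = 1.7083, f(x_1) = 0.369231, coefficient = 2
x_2 = 1.9167, f(x_2) = 0.342857, coefficient = 2
x_3 = 2.1250, f(x_3) = 0.320000, coefficient = 2
x_4 = 2.3333, f(x_4) = 0.300000, coefficient = 2
x_5 = 2.5417, f(x_5) = 0.282353, coefficient = 2
x_6 = 2.7500, f(x_6) = 0.266667, coefficient = 1

I ≈ (0.208333/2) × 3.895548 = 0.405786
Exact value: 0.405465
Error: 0.000321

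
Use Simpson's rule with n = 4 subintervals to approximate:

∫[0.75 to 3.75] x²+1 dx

f(x) = x²+1
a = 0.75, b = 3.75, n = 4
h = (b - a)/n = 0.750000

Simpson's rule: (h/3)[f(x₀) + 4f(x₁) + 2f(x₂) + ... + f(xₙ)]

x_0 = 0.7500, f(x_0) = 1.562500, coefficient = 1
x_1 = 1.5000, f(x_1) = 3.250000, coefficient = 4
x_2 = 2.2500, f(x_2) = 6.062500, coefficient = 2
x_3 = 3.0000, f(x_3) = 10.000000, coefficient = 4
x_4 = 3.7500, f(x_4) = 15.062500, coefficient = 1

I ≈ (0.750000/3) × 81.750000 = 20.437500
Exact value: 20.437500
Error: 0.000000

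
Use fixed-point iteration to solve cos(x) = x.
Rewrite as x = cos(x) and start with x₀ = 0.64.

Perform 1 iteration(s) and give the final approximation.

Equation: cos(x) = x
Fixed-point form: x = cos(x)
x₀ = 0.64

x_1 = g(0.640000) = 0.802096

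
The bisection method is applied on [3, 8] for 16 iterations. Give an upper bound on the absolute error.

Bisection error bound: |error| ≤ (b-a)/2^n
|error| ≤ (8 - 3)/2^16 = 5/2^16
|error| ≤ 0.0000762939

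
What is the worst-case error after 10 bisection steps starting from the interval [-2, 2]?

Bisection error bound: |error| ≤ (b-a)/2^n
|error| ≤ (2 - (-2))/2^10 = 4/2^10
|error| ≤ 0.0039062500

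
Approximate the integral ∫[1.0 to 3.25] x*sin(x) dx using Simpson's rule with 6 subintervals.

f(x) = x*sin(x)
a = 1.0, b = 3.25, n = 6
h = (b - a)/n = 0.375000

Simpson's rule: (h/3)[f(x₀) + 4f(x₁) + 2f(x₂) + ... + f(xₙ)]

x_0 = 1.0000, f(x_0) = 0.841471, coefficient = 1
x_1 = 1.3750, f(x_1) = 1.348728, coefficient = 4
x_2 = 1.7500, f(x_2) = 1.721975, coefficient = 2
x_3 = 2.1250, f(x_3) = 1.806930, coefficient = 4
x_4 = 2.5000, f(x_4) = 1.496180, coefficient = 2
x_5 = 2.8750, f(x_5) = 0.757407, coefficient = 4
x_6 = 3.2500, f(x_6) = -0.351634, coefficient = 1

I ≈ (0.375000/3) × 22.578407 = 2.822301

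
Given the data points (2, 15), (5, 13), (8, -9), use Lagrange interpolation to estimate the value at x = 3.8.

Lagrange interpolation formula:
P(x) = Σ yᵢ × Lᵢ(x)
where Lᵢ(x) = Π_{j≠i} (x - xⱼ)/(xᵢ - xⱼ)

L_0(3.8) = (3.8 - 5)/(2 - 5) × (3.8 - 8)/(2 - 8) = 0.280000
L_1(3.8) = (3.8 - 2)/(5 - 2) × (3.8 - 8)/(5 - 8) = 0.840000
L_2(3.8) = (3.8 - 2)/(8 - 2) × (3.8 - 5)/(8 - 5) = -0.120000

P(3.8) = 15×L_0(3.8) + 13×L_1(3.8) + (-9)×L_2(3.8)
P(3.8) = 16.200000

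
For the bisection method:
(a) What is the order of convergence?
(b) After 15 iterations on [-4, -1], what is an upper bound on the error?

(a) Bisection has linear (order 1) convergence; the error is halved each step.

(b) Error bound = (b-a)/2^n = (-1 - (-4))/2^{15}
    = 3/2^{15}

(a) 1 (linear); (b) error ≤ 9.16e-05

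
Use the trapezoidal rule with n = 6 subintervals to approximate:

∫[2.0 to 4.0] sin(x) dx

f(x) = sin(x)
a = 2.0, b = 4.0, n = 6
h = (b - a)/n = 0.333333

Trapezoidal rule: (h/2)[f(x₀) + 2f(x₁) + 2f(x₂) + ... + f(xₙ)]

x_0 = 2.0000, f(x_0) = 0.909297, coefficient = 1
x_1 = 2.3333, f(x_1) = 0.723086, coefficient = 2
x_2 = 2.6667, f(x_2) = 0.457273, coefficient = 2
x_3 = 3.0000, f(x_3) = 0.141120, coefficient = 2
x_4 = 3.3333, f(x_4) = -0.190568, coefficient = 2
x_5 = 3.6667, f(x_5) = -0.501277, coefficient = 2
x_6 = 4.0000, f(x_6) = -0.756802, coefficient = 1

I ≈ (0.333333/2) × 1.411762 = 0.235294
Exact value: 0.237497
Error: 0.002203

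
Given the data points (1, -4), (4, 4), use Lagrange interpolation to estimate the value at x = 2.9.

Lagrange interpolation formula:
P(x) = Σ yᵢ × Lᵢ(x)
where Lᵢ(x) = Π_{j≠i} (x - xⱼ)/(xᵢ - xⱼ)

L_0(2.9) = (2.9 - 4)/(1 - 4) = 0.366667
L_1(2.9) = (2.9 - 1)/(4 - 1) = 0.633333

P(2.9) = (-4)×L_0(2.9) + 4×L_1(2.9)
P(2.9) = 1.066667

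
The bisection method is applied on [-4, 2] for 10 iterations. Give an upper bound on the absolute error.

Bisection error bound: |error| ≤ (b-a)/2^n
|error| ≤ (2 - (-4))/2^10 = 6/2^10
|error| ≤ 0.0058593750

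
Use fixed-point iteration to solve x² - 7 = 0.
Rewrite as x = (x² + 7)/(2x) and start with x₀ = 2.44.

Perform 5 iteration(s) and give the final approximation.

Equation: x² - 7 = 0
Fixed-point form: x = (x² + 7)/(2x)
x₀ = 2.44

x_1 = g(2.440000) = 2.654426
x_2 = g(2.654426) = 2.645765
x_3 = g(2.645765) = 2.645751
x_4 = g(2.645751) = 2.645751
x_5 = g(2.645751) = 2.645751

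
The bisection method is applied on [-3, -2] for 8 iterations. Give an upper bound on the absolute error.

Bisection error bound: |error| ≤ (b-a)/2^n
|error| ≤ (-2 - (-3))/2^8 = 1/2^8
|error| ≤ 0.0039062500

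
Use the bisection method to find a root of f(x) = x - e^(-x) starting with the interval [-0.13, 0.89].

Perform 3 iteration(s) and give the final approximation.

f(x) = x - e^(-x)
Initial interval: [-0.13, 0.89]

Iteration 1:
  c_1 = (-0.130000 + 0.890000)/2 = 0.380000
  f(c_1) = f(0.380000) = -0.303861
  f(a) × f(c) ≥ 0, new interval: [0.380000, 0.890000]
Iteration 2:
  c_2 = (0.380000 + 0.890000)/2 = 0.635000
  f(c_2) = f(0.635000) = 0.105065
  f(a) × f(c) < 0, new interval: [0.380000, 0.635000]
Iteration 3:
  c_3 = (0.380000 + 0.635000)/2 = 0.507500
  f(c_3) = f(0.507500) = -0.094499
  f(a) × f(c) ≥ 0, new interval: [0.507500, 0.635000]

After 3 iteration(s), the approximation is c_3 = 0.507500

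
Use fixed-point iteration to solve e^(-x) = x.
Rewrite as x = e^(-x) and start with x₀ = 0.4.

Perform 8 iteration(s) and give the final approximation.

Equation: e^(-x) = x
Fixed-point form: x = e^(-x)
x₀ = 0.4

x_1 = g(0.400000) = 0.670320
x_2 = g(0.670320) = 0.511545
x_3 = g(0.511545) = 0.599569
x_4 = g(0.599569) = 0.549048
x_5 = g(0.549048) = 0.577499
x_6 = g(0.577499) = 0.561300
x_7 = g(0.561300) = 0.570467
x_8 = g(0.570467) = 0.565262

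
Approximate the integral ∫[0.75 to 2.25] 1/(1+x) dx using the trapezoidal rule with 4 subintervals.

f(x) = 1/(1+x)
a = 0.75, b = 2.25, n = 4
h = (b - a)/n = 0.375000

Trapezoidal rule: (h/2)[f(x₀) + 2f(x₁) + 2f(x₂) + ... + f(xₙ)]

x_0 = 0.7500, f(x_0) = 0.571429, coefficient = 1
x_1 = 1.1250, f(x_1) = 0.470588, coefficient = 2
x_2 = 1.5000, f(x_2) = 0.400000, coefficient = 2
x_3 = 1.8750, f(x_3) = 0.347826, coefficient = 2
x_4 = 2.2500, f(x_4) = 0.307692, coefficient = 1

I ≈ (0.375000/2) × 3.315950 = 0.621741
Exact value: 0.619039
Error: 0.002701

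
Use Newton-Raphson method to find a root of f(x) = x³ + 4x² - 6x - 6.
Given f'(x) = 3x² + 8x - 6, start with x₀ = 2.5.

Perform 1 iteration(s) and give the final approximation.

f(x) = x³ + 4x² - 6x - 6
f'(x) = 3x² + 8x - 6
x₀ = 2.5

Newton-Raphson formula: x_{n+1} = x_n - f(x_n)/f'(x_n)

Iteration 1:
  f(2.500000) = 19.625000
  f'(2.500000) = 32.750000
  x_1 = 2.500000 - 19.625000/32.750000 = 1.900763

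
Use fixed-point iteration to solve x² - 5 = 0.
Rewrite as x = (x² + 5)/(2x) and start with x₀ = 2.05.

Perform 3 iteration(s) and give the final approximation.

Equation: x² - 5 = 0
Fixed-point form: x = (x² + 5)/(2x)
x₀ = 2.05

x_1 = g(2.050000) = 2.244512
x_2 = g(2.244512) = 2.236084
x_3 = g(2.236084) = 2.236068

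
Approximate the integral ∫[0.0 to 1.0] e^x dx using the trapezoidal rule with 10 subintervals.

f(x) = e^x
a = 0.0, b = 1.0, n = 10
h = (b - a)/n = 0.100000

Trapezoidal rule: (h/2)[f(x₀) + 2f(x₁) + 2f(x₂) + ... + f(xₙ)]

x_0 = 0.0000, f(x_0) = 1.000000, coefficient = 1
x_1 = 0.1000, f(x_1) = 1.105171, coefficient = 2
x_2 = 0.2000, f(x_2) = 1.221403, coefficient = 2
x_3 = 0.3000, f(x_3) = 1.349859, coefficient = 2
x_4 = 0.4000, f(x_4) = 1.491825, coefficient = 2
x_5 = 0.5000, f(x_5) = 1.648721, coefficient = 2
x_6 = 0.6000, f(x_6) = 1.822119, coefficient = 2
x_7 = 0.7000, f(x_7) = 2.013753, coefficient = 2
x_8 = 0.8000, f(x_8) = 2.225541, coefficient = 2
x_9 = 0.9000, f(x_9) = 2.459603, coefficient = 2
x_10 = 1.0000, f(x_10) = 2.718282, coefficient = 1

I ≈ (0.100000/2) × 34.394270 = 1.719713
Exact value: 1.718282
Error: 0.001432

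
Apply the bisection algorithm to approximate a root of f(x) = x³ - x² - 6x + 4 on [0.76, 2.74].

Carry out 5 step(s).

f(x) = x³ - x² - 6x + 4
Initial interval: [0.76, 2.74]

Iteration 1:
  c_1 = (0.760000 + 2.740000)/2 = 1.750000
  f(c_1) = f(1.750000) = -4.203125
  f(a) × f(c) ≥ 0, new interval: [1.750000, 2.740000]
Iteration 2:
  c_2 = (1.750000 + 2.740000)/2 = 2.245000
  f(c_2) = f(2.245000) = -3.195169
  f(a) × f(c) ≥ 0, new interval: [2.245000, 2.740000]
Iteration 3:
  c_3 = (2.245000 + 2.740000)/2 = 2.492500
  f(c_3) = f(2.492500) = -1.682760
  f(a) × f(c) ≥ 0, new interval: [2.492500, 2.740000]
Iteration 4:
  c_4 = (2.492500 + 2.740000)/2 = 2.616250
  f(c_4) = f(2.616250) = -0.634650
  f(a) × f(c) ≥ 0, new interval: [2.616250, 2.740000]
Iteration 5:
  c_5 = (2.616250 + 2.740000)/2 = 2.678125
  f(c_5) = f(2.678125) = -0.032644
  f(a) × f(c) ≥ 0, new interval: [2.678125, 2.740000]

After 5 iteration(s), the approximation is c_5 = 2.678125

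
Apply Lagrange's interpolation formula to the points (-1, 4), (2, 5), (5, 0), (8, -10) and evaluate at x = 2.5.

Lagrange interpolation formula:
P(x) = Σ yᵢ × Lᵢ(x)
where Lᵢ(x) = Π_{j≠i} (x - xⱼ)/(xᵢ - xⱼ)

L_0(2.5) = (2.5 - 2)/(-1 - 2) × (2.5 - 5)/(-1 - 5) × (2.5 - 8)/(-1 - 8) = -0.042438
L_1(2.5) = (2.5 - (-1))/(2 - (-1)) × (2.5 - 5)/(2 - 5) × (2.5 - 8)/(2 - 8) = 0.891204
L_2(2.5) = (2.5 - (-1))/(5 - (-1)) × (2.5 - 2)/(5 - 2) × (2.5 - 8)/(5 - 8) = 0.178241
L_3(2.5) = (2.5 - (-1))/(8 - (-1)) × (2.5 - 2)/(8 - 2) × (2.5 - 5)/(8 - 5) = -0.027006

P(2.5) = 4×L_0(2.5) + 5×L_1(2.5) + 0×L_2(2.5) + (-10)×L_3(2.5)
P(2.5) = 4.556327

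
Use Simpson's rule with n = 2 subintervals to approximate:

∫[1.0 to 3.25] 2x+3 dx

f(x) = 2x+3
a = 1.0, b = 3.25, n = 2
h = (b - a)/n = 1.125000

Simpson's rule: (h/3)[f(x₀) + 4f(x₁) + 2f(x₂) + ... + f(xₙ)]

x_0 = 1.0000, f(x_0) = 5.000000, coefficient = 1
x_1 = 2.1250, f(x_1) = 7.250000, coefficient = 4
x_2 = 3.2500, f(x_2) = 9.500000, coefficient = 1

I ≈ (1.125000/3) × 43.500000 = 16.312500
Exact value: 16.312500
Error: 0.000000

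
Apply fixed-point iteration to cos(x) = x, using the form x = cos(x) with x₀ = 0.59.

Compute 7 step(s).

Equation: cos(x) = x
Fixed-point form: x = cos(x)
x₀ = 0.59

x_1 = g(0.590000) = 0.830941
x_2 = g(0.830941) = 0.674181
x_3 = g(0.674181) = 0.781218
x_4 = g(0.781218) = 0.710056
x_5 = g(0.710056) = 0.758325
x_6 = g(0.758325) = 0.725989
x_7 = g(0.725989) = 0.747843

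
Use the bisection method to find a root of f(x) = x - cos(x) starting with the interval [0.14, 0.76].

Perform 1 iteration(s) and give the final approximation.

f(x) = x - cos(x)
Initial interval: [0.14, 0.76]

Iteration 1:
  c_1 = (0.140000 + 0.760000)/2 = 0.450000
  f(c_1) = f(0.450000) = -0.450447
  f(a) × f(c) ≥ 0, new interval: [0.450000, 0.760000]

After 1 iteration(s), the approximation is c_1 = 0.450000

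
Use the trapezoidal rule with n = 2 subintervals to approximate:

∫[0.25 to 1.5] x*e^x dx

f(x) = x*e^x
a = 0.25, b = 1.5, n = 2
h = (b - a)/n = 0.625000

Trapezoidal rule: (h/2)[f(x₀) + 2f(x₁) + 2f(x₂) + ... + f(xₙ)]

x_0 = 0.2500, f(x_0) = 0.321006, coefficient = 1
x_1 = 0.8750, f(x_1) = 2.099016, coefficient = 2
x_2 = 1.5000, f(x_2) = 6.722534, coefficient = 1

I ≈ (0.625000/2) × 11.241572 = 3.512991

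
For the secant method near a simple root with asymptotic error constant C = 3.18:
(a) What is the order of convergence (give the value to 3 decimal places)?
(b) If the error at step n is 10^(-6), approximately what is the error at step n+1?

(a) Secant method has superlinear convergence with order φ = (1+√5)/2 ≈ 1.618.
    This means |e_{n+1}| ≈ C|e_n|^1.618.

(b) With |e_n| = 10^(-6) and C = 3.18:
    |e_{n+1}| ≈ 3.18 × (10^(-6))^1.618 = 3.18 × 10^(-9.71)

(a) ≈ 1.618 (golden ratio); (b) |e_{n+1}| ≈ 6.226e-10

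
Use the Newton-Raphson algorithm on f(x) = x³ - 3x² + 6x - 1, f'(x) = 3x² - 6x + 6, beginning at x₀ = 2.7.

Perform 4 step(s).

f(x) = x³ - 3x² + 6x - 1
f'(x) = 3x² - 6x + 6
x₀ = 2.7

Newton-Raphson formula: x_{n+1} = x_n - f(x_n)/f'(x_n)

Iteration 1:
  f(2.700000) = 13.013000
  f'(2.700000) = 11.670000
  x_1 = 2.700000 - 13.013000/11.670000 = 1.584919
Iteration 2:
  f(1.584919) = 4.954874
  f'(1.584919) = 4.026389
  x_2 = 1.584919 - 4.954874/4.026389 = 0.354319
Iteration 3:
  f(0.354319) = 0.793769
  f'(0.354319) = 4.250713
  x_3 = 0.354319 - 0.793769/4.250713 = 0.167581
Iteration 4:
  f(0.167581) = -0.074058
  f'(0.167581) = 5.078765
  x_4 = 0.167581 - (-0.074058)/5.078765 = 0.182163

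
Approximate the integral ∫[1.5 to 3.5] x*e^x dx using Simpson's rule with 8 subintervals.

f(x) = x*e^x
a = 1.5, b = 3.5, n = 8
h = (b - a)/n = 0.250000

Simpson's rule: (h/3)[f(x₀) + 4f(x₁) + 2f(x₂) + ... + f(xₙ)]

x_0 = 1.5000, f(x_0) = 6.722534, coefficient = 1
x_1 = 1.7500, f(x_1) = 10.070555, coefficient = 4
x_2 = 2.0000, f(x_2) = 14.778112, coefficient = 2
x_3 = 2.2500, f(x_3) = 21.347406, coefficient = 4
x_4 = 2.5000, f(x_4) = 30.456235, coefficient = 2
x_5 = 2.7500, f(x_5) = 43.017238, coefficient = 4
x_6 = 3.0000, f(x_6) = 60.256611, coefficient = 2
x_7 = 3.2500, f(x_7) = 83.818605, coefficient = 4
x_8 = 3.5000, f(x_8) = 115.904082, coefficient = 1

I ≈ (0.250000/3) × 966.623742 = 80.551979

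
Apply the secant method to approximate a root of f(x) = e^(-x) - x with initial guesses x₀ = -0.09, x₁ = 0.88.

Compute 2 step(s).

f(x) = e^(-x) - x
x₀ = -0.09, x₁ = 0.88

Secant formula: x_{n+1} = x_n - f(x_n)(x_n - x_{n-1})/(f(x_n) - f(x_{n-1}))

Iteration 1:
  f(-0.090000) = 1.184174
  f(0.880000) = -0.465217
  x_2 = 0.880000 - (-0.465217)×(0.880000 - (-0.090000))/(-0.465217 - 1.184174)
       = 0.606408
Iteration 2:
  f(0.880000) = -0.465217
  f(0.606408) = -0.061102
  x_3 = 0.606408 - (-0.061102)×(0.606408 - 0.880000)/(-0.061102 - (-0.465217))
       = 0.565041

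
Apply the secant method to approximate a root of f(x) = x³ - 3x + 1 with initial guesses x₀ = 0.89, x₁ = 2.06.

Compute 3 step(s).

f(x) = x³ - 3x + 1
x₀ = 0.89, x₁ = 2.06

Secant formula: x_{n+1} = x_n - f(x_n)(x_n - x_{n-1})/(f(x_n) - f(x_{n-1}))

Iteration 1:
  f(0.890000) = -0.965031
  f(2.060000) = 3.561816
  x_2 = 2.060000 - 3.561816×(2.060000 - 0.890000)/(3.561816 - (-0.965031))
       = 1.139420
Iteration 2:
  f(2.060000) = 3.561816
  f(1.139420) = -0.938976
  x_3 = 1.139420 - (-0.938976)×(1.139420 - 2.060000)/(-0.938976 - 3.561816)
       = 1.331476
Iteration 3:
  f(1.139420) = -0.938976
  f(1.331476) = -0.633950
  x_4 = 1.331476 - (-0.633950)×(1.331476 - 1.139420)/(-0.633950 - (-0.938976))
       = 1.730635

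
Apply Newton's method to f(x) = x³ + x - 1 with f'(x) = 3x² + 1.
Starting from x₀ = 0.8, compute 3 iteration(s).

f(x) = x³ + x - 1
f'(x) = 3x² + 1
x₀ = 0.8

Newton-Raphson formula: x_{n+1} = x_n - f(x_n)/f'(x_n)

Iteration 1:
  f(0.800000) = 0.312000
  f'(0.800000) = 2.920000
  x_1 = 0.800000 - 0.312000/2.920000 = 0.693151
Iteration 2:
  f(0.693151) = 0.026180
  f'(0.693151) = 2.441374
  x_2 = 0.693151 - 0.026180/2.441374 = 0.682427
Iteration 3:
  f(0.682427) = 0.000238
  f'(0.682427) = 2.397120
  x_3 = 0.682427 - 0.000238/2.397120 = 0.682328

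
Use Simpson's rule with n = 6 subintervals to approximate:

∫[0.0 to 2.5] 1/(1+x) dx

f(x) = 1/(1+x)
a = 0.0, b = 2.5, n = 6
h = (b - a)/n = 0.416667

Simpson's rule: (h/3)[f(x₀) + 4f(x₁) + 2f(x₂) + ... + f(xₙ)]

x_0 = 0.0000, f(x_0) = 1.000000, coefficient = 1
x_1 = 0.4167, f(x_1) = 0.705882, coefficient = 4
x_2 = 0.8333, f(x_2) = 0.545455, coefficient = 2
x_3 = 1.2500, f(x_3) = 0.444444, coefficient = 4
x_4 = 1.6667, f(x_4) = 0.375000, coefficient = 2
x_5 = 2.0833, f(x_5) = 0.324324, coefficient = 4
x_6 = 2.5000, f(x_6) = 0.285714, coefficient = 1

I ≈ (0.416667/3) × 9.025228 = 1.253504
Exact value: 1.252763
Error: 0.000741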